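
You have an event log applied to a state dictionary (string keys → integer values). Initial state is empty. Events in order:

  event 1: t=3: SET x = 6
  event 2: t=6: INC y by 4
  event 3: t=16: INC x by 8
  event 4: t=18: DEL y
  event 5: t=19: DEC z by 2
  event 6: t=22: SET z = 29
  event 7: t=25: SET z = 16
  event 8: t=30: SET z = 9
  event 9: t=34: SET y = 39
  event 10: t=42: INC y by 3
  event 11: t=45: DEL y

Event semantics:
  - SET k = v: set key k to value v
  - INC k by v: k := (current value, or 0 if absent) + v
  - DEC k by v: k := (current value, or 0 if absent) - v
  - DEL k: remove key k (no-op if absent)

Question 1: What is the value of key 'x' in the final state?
Answer: 14

Derivation:
Track key 'x' through all 11 events:
  event 1 (t=3: SET x = 6): x (absent) -> 6
  event 2 (t=6: INC y by 4): x unchanged
  event 3 (t=16: INC x by 8): x 6 -> 14
  event 4 (t=18: DEL y): x unchanged
  event 5 (t=19: DEC z by 2): x unchanged
  event 6 (t=22: SET z = 29): x unchanged
  event 7 (t=25: SET z = 16): x unchanged
  event 8 (t=30: SET z = 9): x unchanged
  event 9 (t=34: SET y = 39): x unchanged
  event 10 (t=42: INC y by 3): x unchanged
  event 11 (t=45: DEL y): x unchanged
Final: x = 14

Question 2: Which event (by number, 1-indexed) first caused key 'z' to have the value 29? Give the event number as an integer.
Answer: 6

Derivation:
Looking for first event where z becomes 29:
  event 5: z = -2
  event 6: z -2 -> 29  <-- first match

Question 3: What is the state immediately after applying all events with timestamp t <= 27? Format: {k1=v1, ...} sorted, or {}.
Answer: {x=14, z=16}

Derivation:
Apply events with t <= 27 (7 events):
  after event 1 (t=3: SET x = 6): {x=6}
  after event 2 (t=6: INC y by 4): {x=6, y=4}
  after event 3 (t=16: INC x by 8): {x=14, y=4}
  after event 4 (t=18: DEL y): {x=14}
  after event 5 (t=19: DEC z by 2): {x=14, z=-2}
  after event 6 (t=22: SET z = 29): {x=14, z=29}
  after event 7 (t=25: SET z = 16): {x=14, z=16}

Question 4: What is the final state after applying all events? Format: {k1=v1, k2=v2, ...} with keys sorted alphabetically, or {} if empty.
Answer: {x=14, z=9}

Derivation:
  after event 1 (t=3: SET x = 6): {x=6}
  after event 2 (t=6: INC y by 4): {x=6, y=4}
  after event 3 (t=16: INC x by 8): {x=14, y=4}
  after event 4 (t=18: DEL y): {x=14}
  after event 5 (t=19: DEC z by 2): {x=14, z=-2}
  after event 6 (t=22: SET z = 29): {x=14, z=29}
  after event 7 (t=25: SET z = 16): {x=14, z=16}
  after event 8 (t=30: SET z = 9): {x=14, z=9}
  after event 9 (t=34: SET y = 39): {x=14, y=39, z=9}
  after event 10 (t=42: INC y by 3): {x=14, y=42, z=9}
  after event 11 (t=45: DEL y): {x=14, z=9}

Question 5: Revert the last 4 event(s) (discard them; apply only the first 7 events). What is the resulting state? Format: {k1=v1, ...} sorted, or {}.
Keep first 7 events (discard last 4):
  after event 1 (t=3: SET x = 6): {x=6}
  after event 2 (t=6: INC y by 4): {x=6, y=4}
  after event 3 (t=16: INC x by 8): {x=14, y=4}
  after event 4 (t=18: DEL y): {x=14}
  after event 5 (t=19: DEC z by 2): {x=14, z=-2}
  after event 6 (t=22: SET z = 29): {x=14, z=29}
  after event 7 (t=25: SET z = 16): {x=14, z=16}

Answer: {x=14, z=16}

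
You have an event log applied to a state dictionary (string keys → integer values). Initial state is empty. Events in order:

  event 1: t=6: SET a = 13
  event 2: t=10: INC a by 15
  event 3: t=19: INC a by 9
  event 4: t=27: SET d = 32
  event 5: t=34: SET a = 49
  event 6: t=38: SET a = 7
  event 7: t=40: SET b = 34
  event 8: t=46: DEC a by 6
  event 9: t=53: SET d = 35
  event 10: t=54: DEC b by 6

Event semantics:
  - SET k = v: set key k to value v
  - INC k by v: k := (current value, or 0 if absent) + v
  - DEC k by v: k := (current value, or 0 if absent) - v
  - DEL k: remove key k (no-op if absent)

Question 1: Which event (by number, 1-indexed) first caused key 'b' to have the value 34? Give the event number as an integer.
Looking for first event where b becomes 34:
  event 7: b (absent) -> 34  <-- first match

Answer: 7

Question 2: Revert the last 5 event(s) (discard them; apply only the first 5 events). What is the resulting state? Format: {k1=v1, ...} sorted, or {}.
Answer: {a=49, d=32}

Derivation:
Keep first 5 events (discard last 5):
  after event 1 (t=6: SET a = 13): {a=13}
  after event 2 (t=10: INC a by 15): {a=28}
  after event 3 (t=19: INC a by 9): {a=37}
  after event 4 (t=27: SET d = 32): {a=37, d=32}
  after event 5 (t=34: SET a = 49): {a=49, d=32}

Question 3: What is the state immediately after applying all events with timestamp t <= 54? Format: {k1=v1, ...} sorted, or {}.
Apply events with t <= 54 (10 events):
  after event 1 (t=6: SET a = 13): {a=13}
  after event 2 (t=10: INC a by 15): {a=28}
  after event 3 (t=19: INC a by 9): {a=37}
  after event 4 (t=27: SET d = 32): {a=37, d=32}
  after event 5 (t=34: SET a = 49): {a=49, d=32}
  after event 6 (t=38: SET a = 7): {a=7, d=32}
  after event 7 (t=40: SET b = 34): {a=7, b=34, d=32}
  after event 8 (t=46: DEC a by 6): {a=1, b=34, d=32}
  after event 9 (t=53: SET d = 35): {a=1, b=34, d=35}
  after event 10 (t=54: DEC b by 6): {a=1, b=28, d=35}

Answer: {a=1, b=28, d=35}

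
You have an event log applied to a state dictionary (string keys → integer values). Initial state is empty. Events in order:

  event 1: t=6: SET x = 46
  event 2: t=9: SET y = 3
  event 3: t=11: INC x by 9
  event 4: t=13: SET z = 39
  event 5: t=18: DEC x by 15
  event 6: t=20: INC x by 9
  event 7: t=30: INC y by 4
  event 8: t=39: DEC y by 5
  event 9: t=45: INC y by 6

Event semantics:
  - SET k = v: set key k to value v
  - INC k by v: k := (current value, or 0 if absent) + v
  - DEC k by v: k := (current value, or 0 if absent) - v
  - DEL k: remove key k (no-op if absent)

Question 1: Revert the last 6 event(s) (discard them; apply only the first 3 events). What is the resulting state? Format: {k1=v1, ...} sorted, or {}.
Keep first 3 events (discard last 6):
  after event 1 (t=6: SET x = 46): {x=46}
  after event 2 (t=9: SET y = 3): {x=46, y=3}
  after event 3 (t=11: INC x by 9): {x=55, y=3}

Answer: {x=55, y=3}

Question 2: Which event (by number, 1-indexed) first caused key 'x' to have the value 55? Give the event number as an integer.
Answer: 3

Derivation:
Looking for first event where x becomes 55:
  event 1: x = 46
  event 2: x = 46
  event 3: x 46 -> 55  <-- first match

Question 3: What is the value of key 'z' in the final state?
Track key 'z' through all 9 events:
  event 1 (t=6: SET x = 46): z unchanged
  event 2 (t=9: SET y = 3): z unchanged
  event 3 (t=11: INC x by 9): z unchanged
  event 4 (t=13: SET z = 39): z (absent) -> 39
  event 5 (t=18: DEC x by 15): z unchanged
  event 6 (t=20: INC x by 9): z unchanged
  event 7 (t=30: INC y by 4): z unchanged
  event 8 (t=39: DEC y by 5): z unchanged
  event 9 (t=45: INC y by 6): z unchanged
Final: z = 39

Answer: 39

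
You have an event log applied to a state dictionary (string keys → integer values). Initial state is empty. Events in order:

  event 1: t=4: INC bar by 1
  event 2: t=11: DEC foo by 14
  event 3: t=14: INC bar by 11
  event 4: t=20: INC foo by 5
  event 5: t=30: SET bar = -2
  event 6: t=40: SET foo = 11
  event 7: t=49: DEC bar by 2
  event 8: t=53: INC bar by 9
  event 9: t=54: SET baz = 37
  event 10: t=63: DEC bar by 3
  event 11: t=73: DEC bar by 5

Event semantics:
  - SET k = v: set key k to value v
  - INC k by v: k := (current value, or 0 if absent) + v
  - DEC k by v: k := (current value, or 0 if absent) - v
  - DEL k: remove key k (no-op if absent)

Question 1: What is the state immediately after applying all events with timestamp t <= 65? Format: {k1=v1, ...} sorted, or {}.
Answer: {bar=2, baz=37, foo=11}

Derivation:
Apply events with t <= 65 (10 events):
  after event 1 (t=4: INC bar by 1): {bar=1}
  after event 2 (t=11: DEC foo by 14): {bar=1, foo=-14}
  after event 3 (t=14: INC bar by 11): {bar=12, foo=-14}
  after event 4 (t=20: INC foo by 5): {bar=12, foo=-9}
  after event 5 (t=30: SET bar = -2): {bar=-2, foo=-9}
  after event 6 (t=40: SET foo = 11): {bar=-2, foo=11}
  after event 7 (t=49: DEC bar by 2): {bar=-4, foo=11}
  after event 8 (t=53: INC bar by 9): {bar=5, foo=11}
  after event 9 (t=54: SET baz = 37): {bar=5, baz=37, foo=11}
  after event 10 (t=63: DEC bar by 3): {bar=2, baz=37, foo=11}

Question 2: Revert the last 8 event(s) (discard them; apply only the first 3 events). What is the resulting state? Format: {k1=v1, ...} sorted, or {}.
Answer: {bar=12, foo=-14}

Derivation:
Keep first 3 events (discard last 8):
  after event 1 (t=4: INC bar by 1): {bar=1}
  after event 2 (t=11: DEC foo by 14): {bar=1, foo=-14}
  after event 3 (t=14: INC bar by 11): {bar=12, foo=-14}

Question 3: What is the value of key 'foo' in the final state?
Track key 'foo' through all 11 events:
  event 1 (t=4: INC bar by 1): foo unchanged
  event 2 (t=11: DEC foo by 14): foo (absent) -> -14
  event 3 (t=14: INC bar by 11): foo unchanged
  event 4 (t=20: INC foo by 5): foo -14 -> -9
  event 5 (t=30: SET bar = -2): foo unchanged
  event 6 (t=40: SET foo = 11): foo -9 -> 11
  event 7 (t=49: DEC bar by 2): foo unchanged
  event 8 (t=53: INC bar by 9): foo unchanged
  event 9 (t=54: SET baz = 37): foo unchanged
  event 10 (t=63: DEC bar by 3): foo unchanged
  event 11 (t=73: DEC bar by 5): foo unchanged
Final: foo = 11

Answer: 11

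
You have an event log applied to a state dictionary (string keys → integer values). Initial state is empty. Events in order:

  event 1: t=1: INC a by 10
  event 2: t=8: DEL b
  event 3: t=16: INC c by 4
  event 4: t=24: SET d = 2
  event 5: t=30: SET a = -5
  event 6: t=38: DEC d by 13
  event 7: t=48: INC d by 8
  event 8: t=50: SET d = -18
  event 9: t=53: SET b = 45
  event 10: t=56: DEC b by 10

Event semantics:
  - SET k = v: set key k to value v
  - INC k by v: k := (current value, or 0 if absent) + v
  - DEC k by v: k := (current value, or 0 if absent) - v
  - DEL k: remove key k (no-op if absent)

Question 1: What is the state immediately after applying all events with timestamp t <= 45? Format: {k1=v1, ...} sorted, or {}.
Answer: {a=-5, c=4, d=-11}

Derivation:
Apply events with t <= 45 (6 events):
  after event 1 (t=1: INC a by 10): {a=10}
  after event 2 (t=8: DEL b): {a=10}
  after event 3 (t=16: INC c by 4): {a=10, c=4}
  after event 4 (t=24: SET d = 2): {a=10, c=4, d=2}
  after event 5 (t=30: SET a = -5): {a=-5, c=4, d=2}
  after event 6 (t=38: DEC d by 13): {a=-5, c=4, d=-11}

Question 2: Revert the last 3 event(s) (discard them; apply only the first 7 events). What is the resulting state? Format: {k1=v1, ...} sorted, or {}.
Answer: {a=-5, c=4, d=-3}

Derivation:
Keep first 7 events (discard last 3):
  after event 1 (t=1: INC a by 10): {a=10}
  after event 2 (t=8: DEL b): {a=10}
  after event 3 (t=16: INC c by 4): {a=10, c=4}
  after event 4 (t=24: SET d = 2): {a=10, c=4, d=2}
  after event 5 (t=30: SET a = -5): {a=-5, c=4, d=2}
  after event 6 (t=38: DEC d by 13): {a=-5, c=4, d=-11}
  after event 7 (t=48: INC d by 8): {a=-5, c=4, d=-3}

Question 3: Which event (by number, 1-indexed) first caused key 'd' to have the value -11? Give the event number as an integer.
Looking for first event where d becomes -11:
  event 4: d = 2
  event 5: d = 2
  event 6: d 2 -> -11  <-- first match

Answer: 6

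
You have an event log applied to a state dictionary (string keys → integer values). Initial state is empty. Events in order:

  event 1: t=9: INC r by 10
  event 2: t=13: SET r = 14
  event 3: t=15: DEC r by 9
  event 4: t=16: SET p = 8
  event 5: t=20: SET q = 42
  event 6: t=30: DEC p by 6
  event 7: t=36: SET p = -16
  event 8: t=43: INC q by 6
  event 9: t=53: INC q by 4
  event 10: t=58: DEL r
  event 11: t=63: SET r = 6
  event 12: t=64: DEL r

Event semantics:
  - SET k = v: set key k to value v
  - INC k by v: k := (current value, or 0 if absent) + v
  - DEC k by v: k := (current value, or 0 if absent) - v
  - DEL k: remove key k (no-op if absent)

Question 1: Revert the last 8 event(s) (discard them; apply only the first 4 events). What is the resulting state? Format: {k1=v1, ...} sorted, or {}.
Answer: {p=8, r=5}

Derivation:
Keep first 4 events (discard last 8):
  after event 1 (t=9: INC r by 10): {r=10}
  after event 2 (t=13: SET r = 14): {r=14}
  after event 3 (t=15: DEC r by 9): {r=5}
  after event 4 (t=16: SET p = 8): {p=8, r=5}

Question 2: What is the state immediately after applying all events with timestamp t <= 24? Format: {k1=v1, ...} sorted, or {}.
Apply events with t <= 24 (5 events):
  after event 1 (t=9: INC r by 10): {r=10}
  after event 2 (t=13: SET r = 14): {r=14}
  after event 3 (t=15: DEC r by 9): {r=5}
  after event 4 (t=16: SET p = 8): {p=8, r=5}
  after event 5 (t=20: SET q = 42): {p=8, q=42, r=5}

Answer: {p=8, q=42, r=5}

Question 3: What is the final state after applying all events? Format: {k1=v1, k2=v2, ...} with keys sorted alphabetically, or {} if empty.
  after event 1 (t=9: INC r by 10): {r=10}
  after event 2 (t=13: SET r = 14): {r=14}
  after event 3 (t=15: DEC r by 9): {r=5}
  after event 4 (t=16: SET p = 8): {p=8, r=5}
  after event 5 (t=20: SET q = 42): {p=8, q=42, r=5}
  after event 6 (t=30: DEC p by 6): {p=2, q=42, r=5}
  after event 7 (t=36: SET p = -16): {p=-16, q=42, r=5}
  after event 8 (t=43: INC q by 6): {p=-16, q=48, r=5}
  after event 9 (t=53: INC q by 4): {p=-16, q=52, r=5}
  after event 10 (t=58: DEL r): {p=-16, q=52}
  after event 11 (t=63: SET r = 6): {p=-16, q=52, r=6}
  after event 12 (t=64: DEL r): {p=-16, q=52}

Answer: {p=-16, q=52}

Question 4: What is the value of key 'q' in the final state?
Answer: 52

Derivation:
Track key 'q' through all 12 events:
  event 1 (t=9: INC r by 10): q unchanged
  event 2 (t=13: SET r = 14): q unchanged
  event 3 (t=15: DEC r by 9): q unchanged
  event 4 (t=16: SET p = 8): q unchanged
  event 5 (t=20: SET q = 42): q (absent) -> 42
  event 6 (t=30: DEC p by 6): q unchanged
  event 7 (t=36: SET p = -16): q unchanged
  event 8 (t=43: INC q by 6): q 42 -> 48
  event 9 (t=53: INC q by 4): q 48 -> 52
  event 10 (t=58: DEL r): q unchanged
  event 11 (t=63: SET r = 6): q unchanged
  event 12 (t=64: DEL r): q unchanged
Final: q = 52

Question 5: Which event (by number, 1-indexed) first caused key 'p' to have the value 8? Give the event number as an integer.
Answer: 4

Derivation:
Looking for first event where p becomes 8:
  event 4: p (absent) -> 8  <-- first match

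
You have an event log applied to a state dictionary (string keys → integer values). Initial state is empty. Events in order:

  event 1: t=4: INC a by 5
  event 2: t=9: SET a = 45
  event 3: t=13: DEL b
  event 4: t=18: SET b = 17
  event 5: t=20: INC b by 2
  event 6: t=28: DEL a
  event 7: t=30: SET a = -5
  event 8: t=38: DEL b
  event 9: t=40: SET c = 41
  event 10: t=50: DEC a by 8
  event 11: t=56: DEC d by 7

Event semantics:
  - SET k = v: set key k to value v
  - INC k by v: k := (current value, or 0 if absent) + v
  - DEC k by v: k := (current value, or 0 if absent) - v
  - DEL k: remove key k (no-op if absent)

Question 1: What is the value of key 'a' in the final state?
Answer: -13

Derivation:
Track key 'a' through all 11 events:
  event 1 (t=4: INC a by 5): a (absent) -> 5
  event 2 (t=9: SET a = 45): a 5 -> 45
  event 3 (t=13: DEL b): a unchanged
  event 4 (t=18: SET b = 17): a unchanged
  event 5 (t=20: INC b by 2): a unchanged
  event 6 (t=28: DEL a): a 45 -> (absent)
  event 7 (t=30: SET a = -5): a (absent) -> -5
  event 8 (t=38: DEL b): a unchanged
  event 9 (t=40: SET c = 41): a unchanged
  event 10 (t=50: DEC a by 8): a -5 -> -13
  event 11 (t=56: DEC d by 7): a unchanged
Final: a = -13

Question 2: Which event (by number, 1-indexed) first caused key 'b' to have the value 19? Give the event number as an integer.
Answer: 5

Derivation:
Looking for first event where b becomes 19:
  event 4: b = 17
  event 5: b 17 -> 19  <-- first match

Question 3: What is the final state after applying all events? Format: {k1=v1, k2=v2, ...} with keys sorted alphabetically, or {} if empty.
Answer: {a=-13, c=41, d=-7}

Derivation:
  after event 1 (t=4: INC a by 5): {a=5}
  after event 2 (t=9: SET a = 45): {a=45}
  after event 3 (t=13: DEL b): {a=45}
  after event 4 (t=18: SET b = 17): {a=45, b=17}
  after event 5 (t=20: INC b by 2): {a=45, b=19}
  after event 6 (t=28: DEL a): {b=19}
  after event 7 (t=30: SET a = -5): {a=-5, b=19}
  after event 8 (t=38: DEL b): {a=-5}
  after event 9 (t=40: SET c = 41): {a=-5, c=41}
  after event 10 (t=50: DEC a by 8): {a=-13, c=41}
  after event 11 (t=56: DEC d by 7): {a=-13, c=41, d=-7}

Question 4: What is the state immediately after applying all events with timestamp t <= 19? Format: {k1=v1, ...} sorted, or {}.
Answer: {a=45, b=17}

Derivation:
Apply events with t <= 19 (4 events):
  after event 1 (t=4: INC a by 5): {a=5}
  after event 2 (t=9: SET a = 45): {a=45}
  after event 3 (t=13: DEL b): {a=45}
  after event 4 (t=18: SET b = 17): {a=45, b=17}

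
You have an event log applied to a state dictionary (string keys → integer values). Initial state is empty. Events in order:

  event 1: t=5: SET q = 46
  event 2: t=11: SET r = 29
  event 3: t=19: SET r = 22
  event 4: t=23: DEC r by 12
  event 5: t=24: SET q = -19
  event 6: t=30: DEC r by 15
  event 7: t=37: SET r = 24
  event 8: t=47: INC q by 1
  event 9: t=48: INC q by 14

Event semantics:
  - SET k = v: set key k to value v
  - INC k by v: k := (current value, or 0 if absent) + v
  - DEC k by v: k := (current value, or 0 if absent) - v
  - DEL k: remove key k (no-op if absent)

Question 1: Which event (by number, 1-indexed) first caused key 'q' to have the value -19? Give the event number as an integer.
Answer: 5

Derivation:
Looking for first event where q becomes -19:
  event 1: q = 46
  event 2: q = 46
  event 3: q = 46
  event 4: q = 46
  event 5: q 46 -> -19  <-- first match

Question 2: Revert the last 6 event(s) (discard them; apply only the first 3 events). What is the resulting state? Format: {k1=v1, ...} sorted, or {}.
Keep first 3 events (discard last 6):
  after event 1 (t=5: SET q = 46): {q=46}
  after event 2 (t=11: SET r = 29): {q=46, r=29}
  after event 3 (t=19: SET r = 22): {q=46, r=22}

Answer: {q=46, r=22}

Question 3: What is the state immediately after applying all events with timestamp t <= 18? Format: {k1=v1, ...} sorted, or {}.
Answer: {q=46, r=29}

Derivation:
Apply events with t <= 18 (2 events):
  after event 1 (t=5: SET q = 46): {q=46}
  after event 2 (t=11: SET r = 29): {q=46, r=29}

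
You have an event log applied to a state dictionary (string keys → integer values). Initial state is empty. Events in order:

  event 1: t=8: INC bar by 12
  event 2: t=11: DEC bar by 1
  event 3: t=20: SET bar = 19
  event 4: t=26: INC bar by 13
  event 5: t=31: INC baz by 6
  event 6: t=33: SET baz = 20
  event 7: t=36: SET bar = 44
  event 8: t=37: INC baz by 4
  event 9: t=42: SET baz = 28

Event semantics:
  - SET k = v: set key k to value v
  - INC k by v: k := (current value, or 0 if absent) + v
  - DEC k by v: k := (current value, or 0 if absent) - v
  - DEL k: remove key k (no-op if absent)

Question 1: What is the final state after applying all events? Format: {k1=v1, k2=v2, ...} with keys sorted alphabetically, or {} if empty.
  after event 1 (t=8: INC bar by 12): {bar=12}
  after event 2 (t=11: DEC bar by 1): {bar=11}
  after event 3 (t=20: SET bar = 19): {bar=19}
  after event 4 (t=26: INC bar by 13): {bar=32}
  after event 5 (t=31: INC baz by 6): {bar=32, baz=6}
  after event 6 (t=33: SET baz = 20): {bar=32, baz=20}
  after event 7 (t=36: SET bar = 44): {bar=44, baz=20}
  after event 8 (t=37: INC baz by 4): {bar=44, baz=24}
  after event 9 (t=42: SET baz = 28): {bar=44, baz=28}

Answer: {bar=44, baz=28}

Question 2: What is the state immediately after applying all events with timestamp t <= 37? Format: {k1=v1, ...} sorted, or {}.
Answer: {bar=44, baz=24}

Derivation:
Apply events with t <= 37 (8 events):
  after event 1 (t=8: INC bar by 12): {bar=12}
  after event 2 (t=11: DEC bar by 1): {bar=11}
  after event 3 (t=20: SET bar = 19): {bar=19}
  after event 4 (t=26: INC bar by 13): {bar=32}
  after event 5 (t=31: INC baz by 6): {bar=32, baz=6}
  after event 6 (t=33: SET baz = 20): {bar=32, baz=20}
  after event 7 (t=36: SET bar = 44): {bar=44, baz=20}
  after event 8 (t=37: INC baz by 4): {bar=44, baz=24}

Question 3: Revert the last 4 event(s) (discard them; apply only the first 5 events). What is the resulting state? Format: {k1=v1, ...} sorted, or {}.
Keep first 5 events (discard last 4):
  after event 1 (t=8: INC bar by 12): {bar=12}
  after event 2 (t=11: DEC bar by 1): {bar=11}
  after event 3 (t=20: SET bar = 19): {bar=19}
  after event 4 (t=26: INC bar by 13): {bar=32}
  after event 5 (t=31: INC baz by 6): {bar=32, baz=6}

Answer: {bar=32, baz=6}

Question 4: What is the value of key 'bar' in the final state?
Track key 'bar' through all 9 events:
  event 1 (t=8: INC bar by 12): bar (absent) -> 12
  event 2 (t=11: DEC bar by 1): bar 12 -> 11
  event 3 (t=20: SET bar = 19): bar 11 -> 19
  event 4 (t=26: INC bar by 13): bar 19 -> 32
  event 5 (t=31: INC baz by 6): bar unchanged
  event 6 (t=33: SET baz = 20): bar unchanged
  event 7 (t=36: SET bar = 44): bar 32 -> 44
  event 8 (t=37: INC baz by 4): bar unchanged
  event 9 (t=42: SET baz = 28): bar unchanged
Final: bar = 44

Answer: 44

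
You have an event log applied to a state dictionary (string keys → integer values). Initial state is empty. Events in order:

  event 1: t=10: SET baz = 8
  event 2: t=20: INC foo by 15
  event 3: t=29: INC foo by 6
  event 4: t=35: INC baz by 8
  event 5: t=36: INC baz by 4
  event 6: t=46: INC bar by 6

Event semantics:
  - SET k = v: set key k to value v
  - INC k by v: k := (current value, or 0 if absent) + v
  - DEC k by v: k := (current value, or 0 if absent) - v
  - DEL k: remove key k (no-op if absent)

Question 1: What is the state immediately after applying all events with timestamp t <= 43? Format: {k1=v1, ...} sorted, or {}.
Answer: {baz=20, foo=21}

Derivation:
Apply events with t <= 43 (5 events):
  after event 1 (t=10: SET baz = 8): {baz=8}
  after event 2 (t=20: INC foo by 15): {baz=8, foo=15}
  after event 3 (t=29: INC foo by 6): {baz=8, foo=21}
  after event 4 (t=35: INC baz by 8): {baz=16, foo=21}
  after event 5 (t=36: INC baz by 4): {baz=20, foo=21}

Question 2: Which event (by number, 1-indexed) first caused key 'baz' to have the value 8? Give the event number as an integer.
Looking for first event where baz becomes 8:
  event 1: baz (absent) -> 8  <-- first match

Answer: 1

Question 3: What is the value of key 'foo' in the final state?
Answer: 21

Derivation:
Track key 'foo' through all 6 events:
  event 1 (t=10: SET baz = 8): foo unchanged
  event 2 (t=20: INC foo by 15): foo (absent) -> 15
  event 3 (t=29: INC foo by 6): foo 15 -> 21
  event 4 (t=35: INC baz by 8): foo unchanged
  event 5 (t=36: INC baz by 4): foo unchanged
  event 6 (t=46: INC bar by 6): foo unchanged
Final: foo = 21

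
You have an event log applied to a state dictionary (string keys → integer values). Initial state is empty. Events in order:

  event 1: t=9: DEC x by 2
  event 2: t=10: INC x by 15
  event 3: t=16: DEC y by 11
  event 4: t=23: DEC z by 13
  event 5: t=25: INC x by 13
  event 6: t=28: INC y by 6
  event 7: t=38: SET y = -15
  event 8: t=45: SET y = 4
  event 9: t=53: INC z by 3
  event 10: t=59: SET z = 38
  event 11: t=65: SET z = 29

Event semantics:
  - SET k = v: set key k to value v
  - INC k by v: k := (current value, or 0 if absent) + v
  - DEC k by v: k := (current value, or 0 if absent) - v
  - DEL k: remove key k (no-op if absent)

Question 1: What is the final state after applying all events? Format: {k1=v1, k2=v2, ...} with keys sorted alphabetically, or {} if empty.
Answer: {x=26, y=4, z=29}

Derivation:
  after event 1 (t=9: DEC x by 2): {x=-2}
  after event 2 (t=10: INC x by 15): {x=13}
  after event 3 (t=16: DEC y by 11): {x=13, y=-11}
  after event 4 (t=23: DEC z by 13): {x=13, y=-11, z=-13}
  after event 5 (t=25: INC x by 13): {x=26, y=-11, z=-13}
  after event 6 (t=28: INC y by 6): {x=26, y=-5, z=-13}
  after event 7 (t=38: SET y = -15): {x=26, y=-15, z=-13}
  after event 8 (t=45: SET y = 4): {x=26, y=4, z=-13}
  after event 9 (t=53: INC z by 3): {x=26, y=4, z=-10}
  after event 10 (t=59: SET z = 38): {x=26, y=4, z=38}
  after event 11 (t=65: SET z = 29): {x=26, y=4, z=29}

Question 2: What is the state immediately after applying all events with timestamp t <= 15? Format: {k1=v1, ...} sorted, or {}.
Answer: {x=13}

Derivation:
Apply events with t <= 15 (2 events):
  after event 1 (t=9: DEC x by 2): {x=-2}
  after event 2 (t=10: INC x by 15): {x=13}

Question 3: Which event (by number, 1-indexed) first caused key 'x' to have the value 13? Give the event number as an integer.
Looking for first event where x becomes 13:
  event 1: x = -2
  event 2: x -2 -> 13  <-- first match

Answer: 2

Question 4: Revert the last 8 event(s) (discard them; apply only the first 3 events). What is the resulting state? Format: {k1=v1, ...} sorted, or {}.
Answer: {x=13, y=-11}

Derivation:
Keep first 3 events (discard last 8):
  after event 1 (t=9: DEC x by 2): {x=-2}
  after event 2 (t=10: INC x by 15): {x=13}
  after event 3 (t=16: DEC y by 11): {x=13, y=-11}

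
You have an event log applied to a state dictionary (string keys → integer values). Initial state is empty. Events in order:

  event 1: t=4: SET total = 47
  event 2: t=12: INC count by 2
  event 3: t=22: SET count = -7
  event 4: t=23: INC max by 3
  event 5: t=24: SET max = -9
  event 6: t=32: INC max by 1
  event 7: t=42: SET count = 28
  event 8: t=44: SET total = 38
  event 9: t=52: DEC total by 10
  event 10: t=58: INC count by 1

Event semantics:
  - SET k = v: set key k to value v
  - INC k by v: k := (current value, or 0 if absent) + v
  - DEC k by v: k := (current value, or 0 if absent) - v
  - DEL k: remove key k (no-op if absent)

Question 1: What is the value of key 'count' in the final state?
Answer: 29

Derivation:
Track key 'count' through all 10 events:
  event 1 (t=4: SET total = 47): count unchanged
  event 2 (t=12: INC count by 2): count (absent) -> 2
  event 3 (t=22: SET count = -7): count 2 -> -7
  event 4 (t=23: INC max by 3): count unchanged
  event 5 (t=24: SET max = -9): count unchanged
  event 6 (t=32: INC max by 1): count unchanged
  event 7 (t=42: SET count = 28): count -7 -> 28
  event 8 (t=44: SET total = 38): count unchanged
  event 9 (t=52: DEC total by 10): count unchanged
  event 10 (t=58: INC count by 1): count 28 -> 29
Final: count = 29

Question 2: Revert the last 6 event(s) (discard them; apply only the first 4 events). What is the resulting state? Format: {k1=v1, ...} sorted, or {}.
Answer: {count=-7, max=3, total=47}

Derivation:
Keep first 4 events (discard last 6):
  after event 1 (t=4: SET total = 47): {total=47}
  after event 2 (t=12: INC count by 2): {count=2, total=47}
  after event 3 (t=22: SET count = -7): {count=-7, total=47}
  after event 4 (t=23: INC max by 3): {count=-7, max=3, total=47}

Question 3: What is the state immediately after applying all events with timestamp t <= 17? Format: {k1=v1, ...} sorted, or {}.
Apply events with t <= 17 (2 events):
  after event 1 (t=4: SET total = 47): {total=47}
  after event 2 (t=12: INC count by 2): {count=2, total=47}

Answer: {count=2, total=47}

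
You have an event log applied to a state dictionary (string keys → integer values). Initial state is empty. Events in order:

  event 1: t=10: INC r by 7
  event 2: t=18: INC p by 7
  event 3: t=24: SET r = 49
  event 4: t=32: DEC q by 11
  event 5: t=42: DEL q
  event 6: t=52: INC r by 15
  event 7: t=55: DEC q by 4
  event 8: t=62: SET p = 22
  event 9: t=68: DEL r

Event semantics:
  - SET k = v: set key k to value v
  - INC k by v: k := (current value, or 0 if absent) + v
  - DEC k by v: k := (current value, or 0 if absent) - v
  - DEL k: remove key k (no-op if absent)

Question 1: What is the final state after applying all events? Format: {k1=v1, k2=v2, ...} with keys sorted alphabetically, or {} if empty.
  after event 1 (t=10: INC r by 7): {r=7}
  after event 2 (t=18: INC p by 7): {p=7, r=7}
  after event 3 (t=24: SET r = 49): {p=7, r=49}
  after event 4 (t=32: DEC q by 11): {p=7, q=-11, r=49}
  after event 5 (t=42: DEL q): {p=7, r=49}
  after event 6 (t=52: INC r by 15): {p=7, r=64}
  after event 7 (t=55: DEC q by 4): {p=7, q=-4, r=64}
  after event 8 (t=62: SET p = 22): {p=22, q=-4, r=64}
  after event 9 (t=68: DEL r): {p=22, q=-4}

Answer: {p=22, q=-4}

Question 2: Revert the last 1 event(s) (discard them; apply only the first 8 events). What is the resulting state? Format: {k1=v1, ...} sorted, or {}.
Answer: {p=22, q=-4, r=64}

Derivation:
Keep first 8 events (discard last 1):
  after event 1 (t=10: INC r by 7): {r=7}
  after event 2 (t=18: INC p by 7): {p=7, r=7}
  after event 3 (t=24: SET r = 49): {p=7, r=49}
  after event 4 (t=32: DEC q by 11): {p=7, q=-11, r=49}
  after event 5 (t=42: DEL q): {p=7, r=49}
  after event 6 (t=52: INC r by 15): {p=7, r=64}
  after event 7 (t=55: DEC q by 4): {p=7, q=-4, r=64}
  after event 8 (t=62: SET p = 22): {p=22, q=-4, r=64}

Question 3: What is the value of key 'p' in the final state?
Track key 'p' through all 9 events:
  event 1 (t=10: INC r by 7): p unchanged
  event 2 (t=18: INC p by 7): p (absent) -> 7
  event 3 (t=24: SET r = 49): p unchanged
  event 4 (t=32: DEC q by 11): p unchanged
  event 5 (t=42: DEL q): p unchanged
  event 6 (t=52: INC r by 15): p unchanged
  event 7 (t=55: DEC q by 4): p unchanged
  event 8 (t=62: SET p = 22): p 7 -> 22
  event 9 (t=68: DEL r): p unchanged
Final: p = 22

Answer: 22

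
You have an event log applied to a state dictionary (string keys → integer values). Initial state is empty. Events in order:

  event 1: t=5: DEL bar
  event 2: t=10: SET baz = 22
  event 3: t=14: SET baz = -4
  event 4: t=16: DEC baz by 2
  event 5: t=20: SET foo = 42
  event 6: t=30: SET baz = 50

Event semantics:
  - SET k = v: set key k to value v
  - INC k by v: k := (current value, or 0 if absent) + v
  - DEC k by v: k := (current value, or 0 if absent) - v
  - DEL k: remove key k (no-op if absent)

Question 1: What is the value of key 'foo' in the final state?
Track key 'foo' through all 6 events:
  event 1 (t=5: DEL bar): foo unchanged
  event 2 (t=10: SET baz = 22): foo unchanged
  event 3 (t=14: SET baz = -4): foo unchanged
  event 4 (t=16: DEC baz by 2): foo unchanged
  event 5 (t=20: SET foo = 42): foo (absent) -> 42
  event 6 (t=30: SET baz = 50): foo unchanged
Final: foo = 42

Answer: 42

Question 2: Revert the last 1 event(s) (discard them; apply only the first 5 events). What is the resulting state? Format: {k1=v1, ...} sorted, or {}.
Answer: {baz=-6, foo=42}

Derivation:
Keep first 5 events (discard last 1):
  after event 1 (t=5: DEL bar): {}
  after event 2 (t=10: SET baz = 22): {baz=22}
  after event 3 (t=14: SET baz = -4): {baz=-4}
  after event 4 (t=16: DEC baz by 2): {baz=-6}
  after event 5 (t=20: SET foo = 42): {baz=-6, foo=42}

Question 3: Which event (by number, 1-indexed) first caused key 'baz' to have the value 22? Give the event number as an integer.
Answer: 2

Derivation:
Looking for first event where baz becomes 22:
  event 2: baz (absent) -> 22  <-- first match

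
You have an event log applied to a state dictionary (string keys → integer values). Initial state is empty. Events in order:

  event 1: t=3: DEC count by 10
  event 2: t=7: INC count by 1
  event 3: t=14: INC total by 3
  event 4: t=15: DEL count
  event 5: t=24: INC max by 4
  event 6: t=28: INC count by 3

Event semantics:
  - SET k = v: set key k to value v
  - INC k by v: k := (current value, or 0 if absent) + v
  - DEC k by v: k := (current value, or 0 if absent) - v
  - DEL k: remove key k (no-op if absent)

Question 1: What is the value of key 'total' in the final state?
Answer: 3

Derivation:
Track key 'total' through all 6 events:
  event 1 (t=3: DEC count by 10): total unchanged
  event 2 (t=7: INC count by 1): total unchanged
  event 3 (t=14: INC total by 3): total (absent) -> 3
  event 4 (t=15: DEL count): total unchanged
  event 5 (t=24: INC max by 4): total unchanged
  event 6 (t=28: INC count by 3): total unchanged
Final: total = 3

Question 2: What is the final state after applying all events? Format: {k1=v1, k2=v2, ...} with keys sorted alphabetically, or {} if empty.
Answer: {count=3, max=4, total=3}

Derivation:
  after event 1 (t=3: DEC count by 10): {count=-10}
  after event 2 (t=7: INC count by 1): {count=-9}
  after event 3 (t=14: INC total by 3): {count=-9, total=3}
  after event 4 (t=15: DEL count): {total=3}
  after event 5 (t=24: INC max by 4): {max=4, total=3}
  after event 6 (t=28: INC count by 3): {count=3, max=4, total=3}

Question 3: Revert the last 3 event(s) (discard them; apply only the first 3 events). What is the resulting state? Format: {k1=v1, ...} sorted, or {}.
Answer: {count=-9, total=3}

Derivation:
Keep first 3 events (discard last 3):
  after event 1 (t=3: DEC count by 10): {count=-10}
  after event 2 (t=7: INC count by 1): {count=-9}
  after event 3 (t=14: INC total by 3): {count=-9, total=3}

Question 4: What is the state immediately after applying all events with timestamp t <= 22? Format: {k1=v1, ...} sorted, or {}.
Answer: {total=3}

Derivation:
Apply events with t <= 22 (4 events):
  after event 1 (t=3: DEC count by 10): {count=-10}
  after event 2 (t=7: INC count by 1): {count=-9}
  after event 3 (t=14: INC total by 3): {count=-9, total=3}
  after event 4 (t=15: DEL count): {total=3}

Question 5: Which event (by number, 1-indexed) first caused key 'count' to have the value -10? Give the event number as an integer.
Answer: 1

Derivation:
Looking for first event where count becomes -10:
  event 1: count (absent) -> -10  <-- first match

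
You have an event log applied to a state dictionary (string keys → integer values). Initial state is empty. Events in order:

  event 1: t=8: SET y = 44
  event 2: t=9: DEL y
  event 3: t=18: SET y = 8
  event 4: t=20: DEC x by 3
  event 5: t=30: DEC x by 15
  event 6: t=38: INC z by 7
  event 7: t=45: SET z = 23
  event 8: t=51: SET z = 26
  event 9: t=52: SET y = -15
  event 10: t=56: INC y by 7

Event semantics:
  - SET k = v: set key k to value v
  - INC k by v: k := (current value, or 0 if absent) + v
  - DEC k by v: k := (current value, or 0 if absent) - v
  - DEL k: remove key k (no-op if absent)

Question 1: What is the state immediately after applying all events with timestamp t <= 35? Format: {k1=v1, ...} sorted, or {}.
Answer: {x=-18, y=8}

Derivation:
Apply events with t <= 35 (5 events):
  after event 1 (t=8: SET y = 44): {y=44}
  after event 2 (t=9: DEL y): {}
  after event 3 (t=18: SET y = 8): {y=8}
  after event 4 (t=20: DEC x by 3): {x=-3, y=8}
  after event 5 (t=30: DEC x by 15): {x=-18, y=8}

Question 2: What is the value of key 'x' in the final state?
Answer: -18

Derivation:
Track key 'x' through all 10 events:
  event 1 (t=8: SET y = 44): x unchanged
  event 2 (t=9: DEL y): x unchanged
  event 3 (t=18: SET y = 8): x unchanged
  event 4 (t=20: DEC x by 3): x (absent) -> -3
  event 5 (t=30: DEC x by 15): x -3 -> -18
  event 6 (t=38: INC z by 7): x unchanged
  event 7 (t=45: SET z = 23): x unchanged
  event 8 (t=51: SET z = 26): x unchanged
  event 9 (t=52: SET y = -15): x unchanged
  event 10 (t=56: INC y by 7): x unchanged
Final: x = -18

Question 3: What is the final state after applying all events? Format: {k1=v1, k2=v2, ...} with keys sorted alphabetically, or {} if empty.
  after event 1 (t=8: SET y = 44): {y=44}
  after event 2 (t=9: DEL y): {}
  after event 3 (t=18: SET y = 8): {y=8}
  after event 4 (t=20: DEC x by 3): {x=-3, y=8}
  after event 5 (t=30: DEC x by 15): {x=-18, y=8}
  after event 6 (t=38: INC z by 7): {x=-18, y=8, z=7}
  after event 7 (t=45: SET z = 23): {x=-18, y=8, z=23}
  after event 8 (t=51: SET z = 26): {x=-18, y=8, z=26}
  after event 9 (t=52: SET y = -15): {x=-18, y=-15, z=26}
  after event 10 (t=56: INC y by 7): {x=-18, y=-8, z=26}

Answer: {x=-18, y=-8, z=26}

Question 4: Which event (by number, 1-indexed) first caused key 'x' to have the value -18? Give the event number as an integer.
Looking for first event where x becomes -18:
  event 4: x = -3
  event 5: x -3 -> -18  <-- first match

Answer: 5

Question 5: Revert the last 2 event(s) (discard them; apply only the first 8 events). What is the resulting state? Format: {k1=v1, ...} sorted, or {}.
Keep first 8 events (discard last 2):
  after event 1 (t=8: SET y = 44): {y=44}
  after event 2 (t=9: DEL y): {}
  after event 3 (t=18: SET y = 8): {y=8}
  after event 4 (t=20: DEC x by 3): {x=-3, y=8}
  after event 5 (t=30: DEC x by 15): {x=-18, y=8}
  after event 6 (t=38: INC z by 7): {x=-18, y=8, z=7}
  after event 7 (t=45: SET z = 23): {x=-18, y=8, z=23}
  after event 8 (t=51: SET z = 26): {x=-18, y=8, z=26}

Answer: {x=-18, y=8, z=26}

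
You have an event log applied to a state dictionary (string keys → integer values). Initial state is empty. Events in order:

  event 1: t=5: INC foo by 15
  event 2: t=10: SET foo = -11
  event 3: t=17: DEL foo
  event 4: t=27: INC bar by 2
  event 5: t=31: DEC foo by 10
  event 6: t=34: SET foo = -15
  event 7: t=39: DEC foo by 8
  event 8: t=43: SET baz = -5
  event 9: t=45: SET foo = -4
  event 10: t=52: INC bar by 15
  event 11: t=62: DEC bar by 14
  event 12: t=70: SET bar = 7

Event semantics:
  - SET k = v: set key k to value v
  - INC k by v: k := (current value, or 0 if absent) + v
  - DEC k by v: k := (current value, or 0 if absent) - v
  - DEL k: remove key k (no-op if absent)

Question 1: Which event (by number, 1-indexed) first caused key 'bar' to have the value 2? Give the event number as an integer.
Answer: 4

Derivation:
Looking for first event where bar becomes 2:
  event 4: bar (absent) -> 2  <-- first match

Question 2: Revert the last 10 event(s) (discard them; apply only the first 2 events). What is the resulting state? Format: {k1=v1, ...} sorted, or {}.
Keep first 2 events (discard last 10):
  after event 1 (t=5: INC foo by 15): {foo=15}
  after event 2 (t=10: SET foo = -11): {foo=-11}

Answer: {foo=-11}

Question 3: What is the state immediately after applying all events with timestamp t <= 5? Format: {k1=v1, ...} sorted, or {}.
Apply events with t <= 5 (1 events):
  after event 1 (t=5: INC foo by 15): {foo=15}

Answer: {foo=15}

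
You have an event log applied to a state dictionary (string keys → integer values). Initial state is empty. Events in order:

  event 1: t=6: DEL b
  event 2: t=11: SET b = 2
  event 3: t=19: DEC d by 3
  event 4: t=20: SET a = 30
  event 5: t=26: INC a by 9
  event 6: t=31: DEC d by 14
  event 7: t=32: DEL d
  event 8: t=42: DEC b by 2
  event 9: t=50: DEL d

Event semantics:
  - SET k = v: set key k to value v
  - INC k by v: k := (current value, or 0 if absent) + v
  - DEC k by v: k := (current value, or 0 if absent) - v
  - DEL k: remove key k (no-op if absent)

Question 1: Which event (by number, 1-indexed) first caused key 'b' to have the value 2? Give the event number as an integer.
Looking for first event where b becomes 2:
  event 2: b (absent) -> 2  <-- first match

Answer: 2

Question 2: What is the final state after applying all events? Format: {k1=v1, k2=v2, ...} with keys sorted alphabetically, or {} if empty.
Answer: {a=39, b=0}

Derivation:
  after event 1 (t=6: DEL b): {}
  after event 2 (t=11: SET b = 2): {b=2}
  after event 3 (t=19: DEC d by 3): {b=2, d=-3}
  after event 4 (t=20: SET a = 30): {a=30, b=2, d=-3}
  after event 5 (t=26: INC a by 9): {a=39, b=2, d=-3}
  after event 6 (t=31: DEC d by 14): {a=39, b=2, d=-17}
  after event 7 (t=32: DEL d): {a=39, b=2}
  after event 8 (t=42: DEC b by 2): {a=39, b=0}
  after event 9 (t=50: DEL d): {a=39, b=0}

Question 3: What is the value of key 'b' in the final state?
Track key 'b' through all 9 events:
  event 1 (t=6: DEL b): b (absent) -> (absent)
  event 2 (t=11: SET b = 2): b (absent) -> 2
  event 3 (t=19: DEC d by 3): b unchanged
  event 4 (t=20: SET a = 30): b unchanged
  event 5 (t=26: INC a by 9): b unchanged
  event 6 (t=31: DEC d by 14): b unchanged
  event 7 (t=32: DEL d): b unchanged
  event 8 (t=42: DEC b by 2): b 2 -> 0
  event 9 (t=50: DEL d): b unchanged
Final: b = 0

Answer: 0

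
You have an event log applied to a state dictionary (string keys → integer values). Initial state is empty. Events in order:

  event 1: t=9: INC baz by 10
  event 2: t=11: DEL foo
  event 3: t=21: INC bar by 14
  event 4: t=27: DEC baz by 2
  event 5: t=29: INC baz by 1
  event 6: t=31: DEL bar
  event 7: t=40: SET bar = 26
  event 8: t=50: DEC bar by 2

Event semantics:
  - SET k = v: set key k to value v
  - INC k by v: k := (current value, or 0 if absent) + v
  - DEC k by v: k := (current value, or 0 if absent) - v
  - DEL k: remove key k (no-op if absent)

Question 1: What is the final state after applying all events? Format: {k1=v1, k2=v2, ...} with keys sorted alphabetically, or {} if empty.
Answer: {bar=24, baz=9}

Derivation:
  after event 1 (t=9: INC baz by 10): {baz=10}
  after event 2 (t=11: DEL foo): {baz=10}
  after event 3 (t=21: INC bar by 14): {bar=14, baz=10}
  after event 4 (t=27: DEC baz by 2): {bar=14, baz=8}
  after event 5 (t=29: INC baz by 1): {bar=14, baz=9}
  after event 6 (t=31: DEL bar): {baz=9}
  after event 7 (t=40: SET bar = 26): {bar=26, baz=9}
  after event 8 (t=50: DEC bar by 2): {bar=24, baz=9}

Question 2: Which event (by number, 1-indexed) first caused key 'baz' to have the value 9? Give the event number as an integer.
Looking for first event where baz becomes 9:
  event 1: baz = 10
  event 2: baz = 10
  event 3: baz = 10
  event 4: baz = 8
  event 5: baz 8 -> 9  <-- first match

Answer: 5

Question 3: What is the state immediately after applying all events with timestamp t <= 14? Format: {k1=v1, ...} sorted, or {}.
Answer: {baz=10}

Derivation:
Apply events with t <= 14 (2 events):
  after event 1 (t=9: INC baz by 10): {baz=10}
  after event 2 (t=11: DEL foo): {baz=10}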